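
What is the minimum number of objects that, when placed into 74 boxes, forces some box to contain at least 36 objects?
n = (36 − 1)·74 + 1 = 2591

By the generalised pigeonhole principle, to guarantee some box contains ≥ r objects we need more than (r − 1) · k objects total. Threshold: n = (r − 1) · k + 1. With r = 36 and k = 74: n = 35 · 74 + 1 = 2590 + 1 = 2591. For n = 2590 = 35 · 74, we can put exactly 35 objects in every box, avoiding 36 in any single one — so 2591 is tight.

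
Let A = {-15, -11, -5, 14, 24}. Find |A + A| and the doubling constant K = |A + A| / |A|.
K = |A + A| / |A| = 14/5

Enumerate A + A = {a + b : a, b ∈ A}. With |A| = 5, there are |A|^2 = 25 ordered sum pairs; collecting distinct values, A + A = {-30, -26, -22, -20, -16, -10, -1, 3, 9, 13, 19, 28, 38, 48}, so |A + A| = 14. Thus K = 14/5. For comparison, the minimum possible |A + A| over all 5-element sets is 2·5 − 1 = 9 (so min K = 9/5), attained only by arithmetic progressions.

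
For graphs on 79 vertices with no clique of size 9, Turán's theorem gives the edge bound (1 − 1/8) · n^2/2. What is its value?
Turán density bound = (7/8) · 79^2/2 = 43687/16 ≈ 2730.4375

Turán's theorem: ex(n, K_{r+1}) is achieved by the complete r-partite Turán graph T(n, r) with parts as balanced as possible, and is at most (1 − 1/r) · n^2/2. For r = 8, n = 79: the density bound is (7/8) · 6241/2 = 43687/16 ≈ 2730.4375. The integer-valued extremum is e(T(79, 8)) = 2730, which is strictly less than the density bound 43687/16 since 8 ∤ 79 (the parts of T(79, 8) cannot all be equal).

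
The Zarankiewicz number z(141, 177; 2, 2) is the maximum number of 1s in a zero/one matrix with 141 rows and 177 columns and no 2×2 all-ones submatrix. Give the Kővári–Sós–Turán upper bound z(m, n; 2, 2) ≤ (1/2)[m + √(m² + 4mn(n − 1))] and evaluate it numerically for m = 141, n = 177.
z(141, 177; 2, 2) ≤ (1/2)[141 + √(141² + 4·141·177·176)] = (1/2)[141 + √17589609] = 2167.4984

Kővári–Sós–Turán: let r_1, ..., r_141 be the row sums and z = Σ r_i the total number of 1s. Each pair of columns can share at most one row with both entries 1 (else a 2×2 all-ones block appears), so Σ_i C(r_i, 2) ≤ C(177, 2) = 15576. By convexity Σ_i C(r_i, 2) ≥ 141·C(z/141, 2) = z(z − 141)/(2·141), giving z² − 141z − 141·177·176 ≤ 0 and hence z ≤ (1/2)[141 + √(19881 + 4·4392432)] = (1/2)[141 + √17589609] ≈ (1/2)(141 + 4193.9968) = 2167.4984.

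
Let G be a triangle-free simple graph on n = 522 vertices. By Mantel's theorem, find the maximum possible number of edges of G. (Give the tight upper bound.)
ex(522, K_3) = ⌊522^2/4⌋ = 68121

Mantel (1907): a triangle-free graph on n vertices has at most ⌊n^2/4⌋ edges, with equality for the complete bipartite graph K_{⌊n/2⌋, ⌈n/2⌉}. For n = 522: ⌊522^2/4⌋ = ⌊272484/4⌋ = 68121. The extremal graph is K_{261, 261}, which has 261·261 = 68121 edges.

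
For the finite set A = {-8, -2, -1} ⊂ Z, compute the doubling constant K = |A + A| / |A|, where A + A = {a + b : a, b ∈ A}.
K = |A + A| / |A| = 6/3 = 2

Enumerate A + A = {a + b : a, b ∈ A}. With |A| = 3, there are |A|^2 = 9 ordered sum pairs; collecting distinct values, A + A = {-16, -10, -9, -4, -3, -2}, so |A + A| = 6. Thus K = 6/3 = 2. For comparison, the minimum possible |A + A| over all 3-element sets is 2·3 − 1 = 5 (so min K = 5/3), attained only by arithmetic progressions.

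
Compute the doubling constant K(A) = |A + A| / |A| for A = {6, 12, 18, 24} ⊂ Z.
K = |A + A| / |A| = 7/4

Enumerate A + A = {a + b : a, b ∈ A}. With |A| = 4, there are |A|^2 = 16 ordered sum pairs; collecting distinct values, A + A = {12, 18, 24, 30, 36, 42, 48}, so |A + A| = 7. Thus K = 7/4. Here |A + A| = 2|A| − 1 = 7, the minimum possible — so K = 7/4 is minimal, which holds iff A is an arithmetic progression.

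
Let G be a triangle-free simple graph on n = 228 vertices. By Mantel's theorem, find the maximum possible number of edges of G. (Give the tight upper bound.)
ex(228, K_3) = ⌊228^2/4⌋ = 12996

Mantel (1907): a triangle-free graph on n vertices has at most ⌊n^2/4⌋ edges, with equality for the complete bipartite graph K_{⌊n/2⌋, ⌈n/2⌉}. For n = 228: ⌊228^2/4⌋ = ⌊51984/4⌋ = 12996. The extremal graph is K_{114, 114}, which has 114·114 = 12996 edges.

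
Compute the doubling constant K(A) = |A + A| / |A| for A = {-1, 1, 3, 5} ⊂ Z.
K = |A + A| / |A| = 7/4

Enumerate A + A = {a + b : a, b ∈ A}. With |A| = 4, there are |A|^2 = 16 ordered sum pairs; collecting distinct values, A + A = {-2, 0, 2, 4, 6, 8, 10}, so |A + A| = 7. Thus K = 7/4. Here |A + A| = 2|A| − 1 = 7, the minimum possible — so K = 7/4 is minimal, which holds iff A is an arithmetic progression.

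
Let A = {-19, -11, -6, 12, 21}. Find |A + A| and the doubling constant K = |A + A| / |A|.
K = |A + A| / |A| = 15/5 = 3

Enumerate A + A = {a + b : a, b ∈ A}. With |A| = 5, there are |A|^2 = 25 ordered sum pairs; collecting distinct values, A + A = {-38, -30, -25, -22, -17, -12, -7, 1, 2, 6, 10, 15, 24, 33, 42}, so |A + A| = 15. Thus K = 15/5 = 3. For comparison, the minimum possible |A + A| over all 5-element sets is 2·5 − 1 = 9 (so min K = 9/5), attained only by arithmetic progressions.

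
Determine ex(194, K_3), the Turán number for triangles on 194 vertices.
ex(194, K_3) = ⌊194^2/4⌋ = 9409

Mantel (1907): a triangle-free graph on n vertices has at most ⌊n^2/4⌋ edges, with equality for the complete bipartite graph K_{⌊n/2⌋, ⌈n/2⌉}. For n = 194: ⌊194^2/4⌋ = ⌊37636/4⌋ = 9409. The extremal graph is K_{97, 97}, which has 97·97 = 9409 edges.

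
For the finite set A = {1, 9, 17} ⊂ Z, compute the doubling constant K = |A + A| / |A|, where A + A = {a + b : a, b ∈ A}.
K = |A + A| / |A| = 5/3

Enumerate A + A = {a + b : a, b ∈ A}. With |A| = 3, there are |A|^2 = 9 ordered sum pairs; collecting distinct values, A + A = {2, 10, 18, 26, 34}, so |A + A| = 5. Thus K = 5/3. Here |A + A| = 2|A| − 1 = 5, the minimum possible — so K = 5/3 is minimal, which holds iff A is an arithmetic progression.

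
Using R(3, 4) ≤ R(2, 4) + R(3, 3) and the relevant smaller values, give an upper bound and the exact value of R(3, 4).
R(3, 4) ≤ R(2, 4) + R(3, 3) = 4 + 6 = 10; exact value R(3, 4) = 9.

The Erdős–Szekeres recurrence R(r, s) ≤ R(r−1, s) + R(r, s−1) applied to (r, s) = (3, 4) gives
  R(3, 4) ≤ R(2, 4) + R(3, 3) = 4 + 6 = 10.
(Recall R(2, k) = k and R is symmetric.) The recurrence is not tight here (it gives 10, but the exact value is R(3, 4) = 9); the tight upper bound requires a sharper argument than the simple recurrence, combined with a lower-bound construction on K_{8}.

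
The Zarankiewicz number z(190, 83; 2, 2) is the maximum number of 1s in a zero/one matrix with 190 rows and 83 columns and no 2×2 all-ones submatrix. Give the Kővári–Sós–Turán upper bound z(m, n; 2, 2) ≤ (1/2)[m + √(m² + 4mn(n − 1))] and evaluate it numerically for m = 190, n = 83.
z(190, 83; 2, 2) ≤ (1/2)[190 + √(190² + 4·190·83·82)] = (1/2)[190 + √5208660] = 1236.1244

Kővári–Sós–Turán: let r_1, ..., r_190 be the row sums and z = Σ r_i the total number of 1s. Each pair of columns can share at most one row with both entries 1 (else a 2×2 all-ones block appears), so Σ_i C(r_i, 2) ≤ C(83, 2) = 3403. By convexity Σ_i C(r_i, 2) ≥ 190·C(z/190, 2) = z(z − 190)/(2·190), giving z² − 190z − 190·83·82 ≤ 0 and hence z ≤ (1/2)[190 + √(36100 + 4·1293140)] = (1/2)[190 + √5208660] ≈ (1/2)(190 + 2282.2489) = 1236.1244.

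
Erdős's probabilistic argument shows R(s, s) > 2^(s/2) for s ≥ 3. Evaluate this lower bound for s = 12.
2^(12/2) = 64; so R(12, 12) > 64

Colour each edge of K_n uniformly at random with red/blue. The expected number of monochromatic K_12 is C(n, 12) · 2 · 2^(−C(12,2)). If C(n, 12) · 2^(1 − C(12,2)) < 1, then with positive probability no monochromatic K_12 exists, so R(12, 12) > n. The standard estimate C(n, 12) ≤ n^12/12! shows this inequality holds whenever n ≤ 2^(12/2) (since 12! · 2^(C(12,2) − 1) > 2^(12^2/2) ≥ n^12). Hence R(12, 12) > 2^(12/2) = 64.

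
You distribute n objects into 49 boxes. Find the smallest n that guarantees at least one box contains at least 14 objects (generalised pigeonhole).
n = (14 − 1)·49 + 1 = 638

By the generalised pigeonhole principle, to guarantee some box contains ≥ r objects we need more than (r − 1) · k objects total. Threshold: n = (r − 1) · k + 1. With r = 14 and k = 49: n = 13 · 49 + 1 = 637 + 1 = 638. For n = 637 = 13 · 49, we can put exactly 13 objects in every box, avoiding 14 in any single one — so 638 is tight.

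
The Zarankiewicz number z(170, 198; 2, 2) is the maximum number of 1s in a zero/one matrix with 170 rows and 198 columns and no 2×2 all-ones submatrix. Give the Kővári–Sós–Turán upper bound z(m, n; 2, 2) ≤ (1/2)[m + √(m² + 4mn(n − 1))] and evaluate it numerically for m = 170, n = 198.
z(170, 198; 2, 2) ≤ (1/2)[170 + √(170² + 4·170·198·197)] = (1/2)[170 + √26552980] = 2661.4792

Kővári–Sós–Turán: let r_1, ..., r_170 be the row sums and z = Σ r_i the total number of 1s. Each pair of columns can share at most one row with both entries 1 (else a 2×2 all-ones block appears), so Σ_i C(r_i, 2) ≤ C(198, 2) = 19503. By convexity Σ_i C(r_i, 2) ≥ 170·C(z/170, 2) = z(z − 170)/(2·170), giving z² − 170z − 170·198·197 ≤ 0 and hence z ≤ (1/2)[170 + √(28900 + 4·6631020)] = (1/2)[170 + √26552980] ≈ (1/2)(170 + 5152.9584) = 2661.4792.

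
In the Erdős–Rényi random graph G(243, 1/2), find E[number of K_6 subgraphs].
E[# K_6] = C(243, 6) · (1/2)^C(6, 2) = 268715232324 / 2^15 = 67178808081/8192 ≈ 8200538.095825

For each 6-subset S of vertices (there are C(243, 6) = 268715232324 such S), let X_S = 1 if S induces a K_6 (all C(6, 2) = 15 edges present). Then P(X_S = 1) = (1/2)^15 = 1/32768. By linearity of expectation, E[# K_6] = C(243, 6) · (1/2)^15 = 268715232324 / 32768 = 67178808081/8192 ≈ 8200538.095825.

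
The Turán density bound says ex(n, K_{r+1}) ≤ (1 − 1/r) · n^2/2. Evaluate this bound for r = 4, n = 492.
Turán density bound = (3/4) · 492^2/2 = 90774

Turán's theorem: ex(n, K_{r+1}) is achieved by the complete r-partite Turán graph T(n, r) with parts as balanced as possible, and is at most (1 − 1/r) · n^2/2. For r = 4, n = 492: the density bound is (3/4) · 242064/2 = 90774. Since 4 ∣ 492, the Turán graph T(492, 4) has parts of equal size 123, and its edge count e(T(492, 4)) = 90774 attains the density bound exactly.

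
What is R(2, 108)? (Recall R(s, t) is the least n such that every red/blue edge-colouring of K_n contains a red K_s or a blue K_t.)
R(2, 108) = 108

R(2, k) = k for all k ≥ 2: in a 2-colouring of K_k, either some edge is red (a red K_2) or all edges are blue (a blue K_k). And K_{107} coloured all-blue has no blue K_108, so R(2, 108) > 107. Hence R(2, 108) = 108.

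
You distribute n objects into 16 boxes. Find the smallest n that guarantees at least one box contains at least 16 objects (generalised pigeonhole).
n = (16 − 1)·16 + 1 = 241

By the generalised pigeonhole principle, to guarantee some box contains ≥ r objects we need more than (r − 1) · k objects total. Threshold: n = (r − 1) · k + 1. With r = 16 and k = 16: n = 15 · 16 + 1 = 240 + 1 = 241. For n = 240 = 15 · 16, we can put exactly 15 objects in every box, avoiding 16 in any single one — so 241 is tight.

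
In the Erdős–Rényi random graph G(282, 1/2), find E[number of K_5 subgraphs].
E[# K_5] = C(282, 5) · (1/2)^C(5, 2) = 14341058676 / 2^10 = 3585264669/256 ≈ 14004940.113281

For each 5-subset S of vertices (there are C(282, 5) = 14341058676 such S), let X_S = 1 if S induces a K_5 (all C(5, 2) = 10 edges present). Then P(X_S = 1) = (1/2)^10 = 1/1024. By linearity of expectation, E[# K_5] = C(282, 5) · (1/2)^10 = 14341058676 / 1024 = 3585264669/256 ≈ 14004940.113281.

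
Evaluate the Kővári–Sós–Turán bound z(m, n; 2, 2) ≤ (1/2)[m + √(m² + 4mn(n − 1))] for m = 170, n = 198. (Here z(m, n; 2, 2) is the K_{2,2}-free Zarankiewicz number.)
z(170, 198; 2, 2) ≤ (1/2)[170 + √(170² + 4·170·198·197)] = (1/2)[170 + √26552980] = 2661.4792

Kővári–Sós–Turán: let r_1, ..., r_170 be the row sums and z = Σ r_i the total number of 1s. Each pair of columns can share at most one row with both entries 1 (else a 2×2 all-ones block appears), so Σ_i C(r_i, 2) ≤ C(198, 2) = 19503. By convexity Σ_i C(r_i, 2) ≥ 170·C(z/170, 2) = z(z − 170)/(2·170), giving z² − 170z − 170·198·197 ≤ 0 and hence z ≤ (1/2)[170 + √(28900 + 4·6631020)] = (1/2)[170 + √26552980] ≈ (1/2)(170 + 5152.9584) = 2661.4792.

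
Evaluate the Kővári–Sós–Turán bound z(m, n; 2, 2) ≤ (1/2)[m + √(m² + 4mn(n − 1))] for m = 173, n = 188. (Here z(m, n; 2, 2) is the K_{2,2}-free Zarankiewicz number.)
z(173, 188; 2, 2) ≤ (1/2)[173 + √(173² + 4·173·188·187)] = (1/2)[173 + √24357881] = 2554.1852

Kővári–Sós–Turán: let r_1, ..., r_173 be the row sums and z = Σ r_i the total number of 1s. Each pair of columns can share at most one row with both entries 1 (else a 2×2 all-ones block appears), so Σ_i C(r_i, 2) ≤ C(188, 2) = 17578. By convexity Σ_i C(r_i, 2) ≥ 173·C(z/173, 2) = z(z − 173)/(2·173), giving z² − 173z − 173·188·187 ≤ 0 and hence z ≤ (1/2)[173 + √(29929 + 4·6081988)] = (1/2)[173 + √24357881] ≈ (1/2)(173 + 4935.3704) = 2554.1852.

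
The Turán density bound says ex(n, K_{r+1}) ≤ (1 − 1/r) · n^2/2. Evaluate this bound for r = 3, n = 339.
Turán density bound = (2/3) · 339^2/2 = 38307

Turán's theorem: ex(n, K_{r+1}) is achieved by the complete r-partite Turán graph T(n, r) with parts as balanced as possible, and is at most (1 − 1/r) · n^2/2. For r = 3, n = 339: the density bound is (2/3) · 114921/2 = 38307. Since 3 ∣ 339, the Turán graph T(339, 3) has parts of equal size 113, and its edge count e(T(339, 3)) = 38307 attains the density bound exactly.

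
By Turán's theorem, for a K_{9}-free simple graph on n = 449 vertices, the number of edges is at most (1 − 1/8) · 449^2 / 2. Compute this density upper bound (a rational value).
Turán density bound = (7/8) · 449^2/2 = 1411207/16 ≈ 88200.4375

Turán's theorem: ex(n, K_{r+1}) is achieved by the complete r-partite Turán graph T(n, r) with parts as balanced as possible, and is at most (1 − 1/r) · n^2/2. For r = 8, n = 449: the density bound is (7/8) · 201601/2 = 1411207/16 ≈ 88200.4375. The integer-valued extremum is e(T(449, 8)) = 88200, which is strictly less than the density bound 1411207/16 since 8 ∤ 449 (the parts of T(449, 8) cannot all be equal).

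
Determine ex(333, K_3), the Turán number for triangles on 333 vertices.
ex(333, K_3) = ⌊333^2/4⌋ = 27722

Mantel (1907): a triangle-free graph on n vertices has at most ⌊n^2/4⌋ edges, with equality for the complete bipartite graph K_{⌊n/2⌋, ⌈n/2⌉}. For n = 333: ⌊333^2/4⌋ = ⌊110889/4⌋ = 27722. The extremal graph is K_{166, 167}, which has 166·167 = 27722 edges.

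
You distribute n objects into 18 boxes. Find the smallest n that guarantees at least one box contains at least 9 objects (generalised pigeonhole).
n = (9 − 1)·18 + 1 = 145

By the generalised pigeonhole principle, to guarantee some box contains ≥ r objects we need more than (r − 1) · k objects total. Threshold: n = (r − 1) · k + 1. With r = 9 and k = 18: n = 8 · 18 + 1 = 144 + 1 = 145. For n = 144 = 8 · 18, we can put exactly 8 objects in every box, avoiding 9 in any single one — so 145 is tight.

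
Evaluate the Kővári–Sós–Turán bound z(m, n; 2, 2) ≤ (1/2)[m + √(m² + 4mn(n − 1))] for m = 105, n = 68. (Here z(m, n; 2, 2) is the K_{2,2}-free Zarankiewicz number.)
z(105, 68; 2, 2) ≤ (1/2)[105 + √(105² + 4·105·68·67)] = (1/2)[105 + √1924545] = 746.1399

Kővári–Sós–Turán: let r_1, ..., r_105 be the row sums and z = Σ r_i the total number of 1s. Each pair of columns can share at most one row with both entries 1 (else a 2×2 all-ones block appears), so Σ_i C(r_i, 2) ≤ C(68, 2) = 2278. By convexity Σ_i C(r_i, 2) ≥ 105·C(z/105, 2) = z(z − 105)/(2·105), giving z² − 105z − 105·68·67 ≤ 0 and hence z ≤ (1/2)[105 + √(11025 + 4·478380)] = (1/2)[105 + √1924545] ≈ (1/2)(105 + 1387.2797) = 746.1399.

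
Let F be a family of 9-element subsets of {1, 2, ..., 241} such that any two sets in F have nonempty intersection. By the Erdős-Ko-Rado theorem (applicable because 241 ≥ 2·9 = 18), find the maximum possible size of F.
max |F| = C(240, 8) = 242641770336810

Erdős-Ko-Rado (1961): when n ≥ 2k, max |F| = C(n−1, k−1). The bound is attained by the star {A : i ∈ A} for any fixed i ∈ [n]. Here C(241−1, 9−1) = C(240, 8) = 242641770336810.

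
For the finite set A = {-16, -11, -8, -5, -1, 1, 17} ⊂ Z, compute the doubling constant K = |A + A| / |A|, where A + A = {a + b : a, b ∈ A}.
K = |A + A| / |A| = 26/7

Enumerate A + A = {a + b : a, b ∈ A}. With |A| = 7, there are |A|^2 = 49 ordered sum pairs; collecting distinct values, A + A = {-32, -27, -24, -22, -21, -19, -17, -16, -15, -13, -12, -10, -9, -7, -6, -4, -2, 0, 1, 2, 6, 9, 12, 16, 18, 34}, so |A + A| = 26. Thus K = 26/7. For comparison, the minimum possible |A + A| over all 7-element sets is 2·7 − 1 = 13 (so min K = 13/7), attained only by arithmetic progressions.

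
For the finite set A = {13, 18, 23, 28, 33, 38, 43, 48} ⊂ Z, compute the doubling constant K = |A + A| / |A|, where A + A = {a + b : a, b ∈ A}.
K = |A + A| / |A| = 15/8

Enumerate A + A = {a + b : a, b ∈ A}. With |A| = 8, there are |A|^2 = 64 ordered sum pairs; collecting distinct values, A + A = {26, 31, 36, 41, 46, 51, 56, 61, 66, 71, 76, 81, 86, 91, 96}, so |A + A| = 15. Thus K = 15/8. Here |A + A| = 2|A| − 1 = 15, the minimum possible — so K = 15/8 is minimal, which holds iff A is an arithmetic progression.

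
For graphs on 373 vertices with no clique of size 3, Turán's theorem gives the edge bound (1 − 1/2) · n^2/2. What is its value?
Turán density bound = (1/2) · 373^2/2 = 139129/4 ≈ 34782.25

Turán's theorem: ex(n, K_{r+1}) is achieved by the complete r-partite Turán graph T(n, r) with parts as balanced as possible, and is at most (1 − 1/r) · n^2/2. For r = 2, n = 373: the density bound is (1/2) · 139129/2 = 139129/4 ≈ 34782.25. The integer-valued extremum is e(T(373, 2)) = 34782, which is strictly less than the density bound 139129/4 since 2 ∤ 373 (the parts of T(373, 2) cannot all be equal).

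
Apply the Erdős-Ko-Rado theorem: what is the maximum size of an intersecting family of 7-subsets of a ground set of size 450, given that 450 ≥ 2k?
max |F| = C(449, 6) = 11004675010336

The Erdős-Ko-Rado theorem states: for n ≥ 2k, an intersecting family of k-subsets of an n-element set has size at most C(n − 1, k − 1), with equality for 'star' families {A ⊆ [n] : |A| = k, i ∈ A} (fix an element i). For n = 450, k = 7: C(449, 6) = 11004675010336.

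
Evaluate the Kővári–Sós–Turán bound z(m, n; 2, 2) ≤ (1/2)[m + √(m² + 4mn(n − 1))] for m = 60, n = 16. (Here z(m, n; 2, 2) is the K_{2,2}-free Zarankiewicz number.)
z(60, 16; 2, 2) ≤ (1/2)[60 + √(60² + 4·60·16·15)] = (1/2)[60 + √61200] = 153.6932

Kővári–Sós–Turán: let r_1, ..., r_60 be the row sums and z = Σ r_i the total number of 1s. Each pair of columns can share at most one row with both entries 1 (else a 2×2 all-ones block appears), so Σ_i C(r_i, 2) ≤ C(16, 2) = 120. By convexity Σ_i C(r_i, 2) ≥ 60·C(z/60, 2) = z(z − 60)/(2·60), giving z² − 60z − 60·16·15 ≤ 0 and hence z ≤ (1/2)[60 + √(3600 + 4·14400)] = (1/2)[60 + √61200] ≈ (1/2)(60 + 247.3863) = 153.6932.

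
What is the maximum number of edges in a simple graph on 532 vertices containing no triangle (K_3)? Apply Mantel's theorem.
ex(532, K_3) = ⌊532^2/4⌋ = 70756

Mantel (1907): a triangle-free graph on n vertices has at most ⌊n^2/4⌋ edges, with equality for the complete bipartite graph K_{⌊n/2⌋, ⌈n/2⌉}. For n = 532: ⌊532^2/4⌋ = ⌊283024/4⌋ = 70756. The extremal graph is K_{266, 266}, which has 266·266 = 70756 edges.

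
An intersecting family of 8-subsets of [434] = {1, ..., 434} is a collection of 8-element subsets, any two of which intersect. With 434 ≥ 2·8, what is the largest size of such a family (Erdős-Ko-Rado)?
max |F| = C(433, 7) = 539281806179688

The Erdős-Ko-Rado theorem states: for n ≥ 2k, an intersecting family of k-subsets of an n-element set has size at most C(n − 1, k − 1), with equality for 'star' families {A ⊆ [n] : |A| = k, i ∈ A} (fix an element i). For n = 434, k = 8: C(433, 7) = 539281806179688.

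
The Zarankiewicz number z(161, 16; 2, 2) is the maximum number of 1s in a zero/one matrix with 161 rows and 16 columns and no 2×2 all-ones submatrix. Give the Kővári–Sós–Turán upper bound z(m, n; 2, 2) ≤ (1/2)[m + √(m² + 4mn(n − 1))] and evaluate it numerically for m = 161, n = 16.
z(161, 16; 2, 2) ≤ (1/2)[161 + √(161² + 4·161·16·15)] = (1/2)[161 + √180481] = 292.9153

Kővári–Sós–Turán: let r_1, ..., r_161 be the row sums and z = Σ r_i the total number of 1s. Each pair of columns can share at most one row with both entries 1 (else a 2×2 all-ones block appears), so Σ_i C(r_i, 2) ≤ C(16, 2) = 120. By convexity Σ_i C(r_i, 2) ≥ 161·C(z/161, 2) = z(z − 161)/(2·161), giving z² − 161z − 161·16·15 ≤ 0 and hence z ≤ (1/2)[161 + √(25921 + 4·38640)] = (1/2)[161 + √180481] ≈ (1/2)(161 + 424.8306) = 292.9153.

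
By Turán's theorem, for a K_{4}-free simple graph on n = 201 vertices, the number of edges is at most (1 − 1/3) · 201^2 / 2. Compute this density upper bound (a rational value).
Turán density bound = (2/3) · 201^2/2 = 13467

Turán's theorem: ex(n, K_{r+1}) is achieved by the complete r-partite Turán graph T(n, r) with parts as balanced as possible, and is at most (1 − 1/r) · n^2/2. For r = 3, n = 201: the density bound is (2/3) · 40401/2 = 13467. Since 3 ∣ 201, the Turán graph T(201, 3) has parts of equal size 67, and its edge count e(T(201, 3)) = 13467 attains the density bound exactly.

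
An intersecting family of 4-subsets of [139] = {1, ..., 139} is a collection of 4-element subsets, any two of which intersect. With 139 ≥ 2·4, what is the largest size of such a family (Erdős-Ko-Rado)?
max |F| = C(138, 3) = 428536

The Erdős-Ko-Rado theorem states: for n ≥ 2k, an intersecting family of k-subsets of an n-element set has size at most C(n − 1, k − 1), with equality for 'star' families {A ⊆ [n] : |A| = k, i ∈ A} (fix an element i). For n = 139, k = 4: C(138, 3) = 428536.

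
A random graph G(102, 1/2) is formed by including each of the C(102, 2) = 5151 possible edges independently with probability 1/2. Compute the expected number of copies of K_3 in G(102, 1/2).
E[# K_3] = C(102, 3) · (1/2)^C(3, 2) = 171700 / 2^3 = 42925/2 = 21462.5

For each 3-subset S of vertices (there are C(102, 3) = 171700 such S), let X_S = 1 if S induces a K_3 (all C(3, 2) = 3 edges present). Then P(X_S = 1) = (1/2)^3 = 1/8. By linearity of expectation, E[# K_3] = C(102, 3) · (1/2)^3 = 171700 / 8 = 42925/2 = 21462.5.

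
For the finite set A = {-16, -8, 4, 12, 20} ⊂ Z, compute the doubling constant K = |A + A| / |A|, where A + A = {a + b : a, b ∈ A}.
K = |A + A| / |A| = 12/5

Enumerate A + A = {a + b : a, b ∈ A}. With |A| = 5, there are |A|^2 = 25 ordered sum pairs; collecting distinct values, A + A = {-32, -24, -16, -12, -4, 4, 8, 12, 16, 24, 32, 40}, so |A + A| = 12. Thus K = 12/5. For comparison, the minimum possible |A + A| over all 5-element sets is 2·5 − 1 = 9 (so min K = 9/5), attained only by arithmetic progressions.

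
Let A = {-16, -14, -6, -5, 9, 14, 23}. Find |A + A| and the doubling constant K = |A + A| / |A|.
K = |A + A| / |A| = 26/7

Enumerate A + A = {a + b : a, b ∈ A}. With |A| = 7, there are |A|^2 = 49 ordered sum pairs; collecting distinct values, A + A = {-32, -30, -28, -22, -21, -20, -19, -12, -11, -10, -7, -5, -2, 0, 3, 4, 7, 8, 9, 17, 18, 23, 28, 32, 37, 46}, so |A + A| = 26. Thus K = 26/7. For comparison, the minimum possible |A + A| over all 7-element sets is 2·7 − 1 = 13 (so min K = 13/7), attained only by arithmetic progressions.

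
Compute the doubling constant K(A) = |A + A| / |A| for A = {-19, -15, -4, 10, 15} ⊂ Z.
K = |A + A| / |A| = 15/5 = 3

Enumerate A + A = {a + b : a, b ∈ A}. With |A| = 5, there are |A|^2 = 25 ordered sum pairs; collecting distinct values, A + A = {-38, -34, -30, -23, -19, -9, -8, -5, -4, 0, 6, 11, 20, 25, 30}, so |A + A| = 15. Thus K = 15/5 = 3. For comparison, the minimum possible |A + A| over all 5-element sets is 2·5 − 1 = 9 (so min K = 9/5), attained only by arithmetic progressions.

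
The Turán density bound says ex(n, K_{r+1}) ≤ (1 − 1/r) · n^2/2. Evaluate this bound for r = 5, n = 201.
Turán density bound = (4/5) · 201^2/2 = 80802/5 ≈ 16160.4

Turán's theorem: ex(n, K_{r+1}) is achieved by the complete r-partite Turán graph T(n, r) with parts as balanced as possible, and is at most (1 − 1/r) · n^2/2. For r = 5, n = 201: the density bound is (4/5) · 40401/2 = 80802/5 ≈ 16160.4. The integer-valued extremum is e(T(201, 5)) = 16160, which is strictly less than the density bound 80802/5 since 5 ∤ 201 (the parts of T(201, 5) cannot all be equal).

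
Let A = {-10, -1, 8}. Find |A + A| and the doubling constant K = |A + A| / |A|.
K = |A + A| / |A| = 5/3

Enumerate A + A = {a + b : a, b ∈ A}. With |A| = 3, there are |A|^2 = 9 ordered sum pairs; collecting distinct values, A + A = {-20, -11, -2, 7, 16}, so |A + A| = 5. Thus K = 5/3. Here |A + A| = 2|A| − 1 = 5, the minimum possible — so K = 5/3 is minimal, which holds iff A is an arithmetic progression.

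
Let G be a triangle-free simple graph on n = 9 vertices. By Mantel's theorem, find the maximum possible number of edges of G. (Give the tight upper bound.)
ex(9, K_3) = ⌊9^2/4⌋ = 20

Mantel (1907): a triangle-free graph on n vertices has at most ⌊n^2/4⌋ edges, with equality for the complete bipartite graph K_{⌊n/2⌋, ⌈n/2⌉}. For n = 9: ⌊9^2/4⌋ = ⌊81/4⌋ = 20. The extremal graph is K_{4, 5}, which has 4·5 = 20 edges.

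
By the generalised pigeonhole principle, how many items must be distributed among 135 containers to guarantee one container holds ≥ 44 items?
n = (44 − 1)·135 + 1 = 5806

By the generalised pigeonhole principle, to guarantee some box contains ≥ r objects we need more than (r − 1) · k objects total. Threshold: n = (r − 1) · k + 1. With r = 44 and k = 135: n = 43 · 135 + 1 = 5805 + 1 = 5806. For n = 5805 = 43 · 135, we can put exactly 43 objects in every box, avoiding 44 in any single one — so 5806 is tight.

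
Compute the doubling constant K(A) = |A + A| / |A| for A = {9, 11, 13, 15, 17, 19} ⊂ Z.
K = |A + A| / |A| = 11/6

Enumerate A + A = {a + b : a, b ∈ A}. With |A| = 6, there are |A|^2 = 36 ordered sum pairs; collecting distinct values, A + A = {18, 20, 22, 24, 26, 28, 30, 32, 34, 36, 38}, so |A + A| = 11. Thus K = 11/6. Here |A + A| = 2|A| − 1 = 11, the minimum possible — so K = 11/6 is minimal, which holds iff A is an arithmetic progression.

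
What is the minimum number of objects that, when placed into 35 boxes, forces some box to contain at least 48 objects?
n = (48 − 1)·35 + 1 = 1646

By the generalised pigeonhole principle, to guarantee some box contains ≥ r objects we need more than (r − 1) · k objects total. Threshold: n = (r − 1) · k + 1. With r = 48 and k = 35: n = 47 · 35 + 1 = 1645 + 1 = 1646. For n = 1645 = 47 · 35, we can put exactly 47 objects in every box, avoiding 48 in any single one — so 1646 is tight.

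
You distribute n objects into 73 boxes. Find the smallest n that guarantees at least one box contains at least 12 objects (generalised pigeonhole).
n = (12 − 1)·73 + 1 = 804

By the generalised pigeonhole principle, to guarantee some box contains ≥ r objects we need more than (r − 1) · k objects total. Threshold: n = (r − 1) · k + 1. With r = 12 and k = 73: n = 11 · 73 + 1 = 803 + 1 = 804. For n = 803 = 11 · 73, we can put exactly 11 objects in every box, avoiding 12 in any single one — so 804 is tight.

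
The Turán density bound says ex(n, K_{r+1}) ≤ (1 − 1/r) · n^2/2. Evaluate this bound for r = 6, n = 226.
Turán density bound = (5/6) · 226^2/2 = 63845/3 ≈ 21281.6667

Turán's theorem: ex(n, K_{r+1}) is achieved by the complete r-partite Turán graph T(n, r) with parts as balanced as possible, and is at most (1 − 1/r) · n^2/2. For r = 6, n = 226: the density bound is (5/6) · 51076/2 = 63845/3 ≈ 21281.6667. The integer-valued extremum is e(T(226, 6)) = 21281, which is strictly less than the density bound 63845/3 since 6 ∤ 226 (the parts of T(226, 6) cannot all be equal).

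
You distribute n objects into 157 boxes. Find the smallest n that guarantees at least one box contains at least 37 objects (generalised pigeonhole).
n = (37 − 1)·157 + 1 = 5653

By the generalised pigeonhole principle, to guarantee some box contains ≥ r objects we need more than (r − 1) · k objects total. Threshold: n = (r − 1) · k + 1. With r = 37 and k = 157: n = 36 · 157 + 1 = 5652 + 1 = 5653. For n = 5652 = 36 · 157, we can put exactly 36 objects in every box, avoiding 37 in any single one — so 5653 is tight.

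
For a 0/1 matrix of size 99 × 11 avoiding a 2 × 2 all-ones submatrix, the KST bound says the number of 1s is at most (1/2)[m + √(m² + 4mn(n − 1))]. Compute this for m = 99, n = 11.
z(99, 11; 2, 2) ≤ (1/2)[99 + √(99² + 4·99·11·10)] = (1/2)[99 + √53361] = 165

Kővári–Sós–Turán: let r_1, ..., r_99 be the row sums and z = Σ r_i the total number of 1s. Each pair of columns can share at most one row with both entries 1 (else a 2×2 all-ones block appears), so Σ_i C(r_i, 2) ≤ C(11, 2) = 55. By convexity Σ_i C(r_i, 2) ≥ 99·C(z/99, 2) = z(z − 99)/(2·99), giving z² − 99z − 99·11·10 ≤ 0 and hence z ≤ (1/2)[99 + √(9801 + 4·10890)] = (1/2)[99 + √53361] ≈ (1/2)(99 + 231) = 165.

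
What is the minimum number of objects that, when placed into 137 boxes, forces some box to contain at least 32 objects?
n = (32 − 1)·137 + 1 = 4248

By the generalised pigeonhole principle, to guarantee some box contains ≥ r objects we need more than (r − 1) · k objects total. Threshold: n = (r − 1) · k + 1. With r = 32 and k = 137: n = 31 · 137 + 1 = 4247 + 1 = 4248. For n = 4247 = 31 · 137, we can put exactly 31 objects in every box, avoiding 32 in any single one — so 4248 is tight.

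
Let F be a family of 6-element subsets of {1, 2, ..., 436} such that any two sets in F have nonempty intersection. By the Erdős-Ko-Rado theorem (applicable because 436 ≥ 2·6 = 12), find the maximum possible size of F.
max |F| = C(435, 5) = 126837202212

The Erdős-Ko-Rado theorem states: for n ≥ 2k, an intersecting family of k-subsets of an n-element set has size at most C(n − 1, k − 1), with equality for 'star' families {A ⊆ [n] : |A| = k, i ∈ A} (fix an element i). For n = 436, k = 6: C(435, 5) = 126837202212.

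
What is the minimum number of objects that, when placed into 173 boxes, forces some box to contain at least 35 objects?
n = (35 − 1)·173 + 1 = 5883

By the generalised pigeonhole principle, to guarantee some box contains ≥ r objects we need more than (r − 1) · k objects total. Threshold: n = (r − 1) · k + 1. With r = 35 and k = 173: n = 34 · 173 + 1 = 5882 + 1 = 5883. For n = 5882 = 34 · 173, we can put exactly 34 objects in every box, avoiding 35 in any single one — so 5883 is tight.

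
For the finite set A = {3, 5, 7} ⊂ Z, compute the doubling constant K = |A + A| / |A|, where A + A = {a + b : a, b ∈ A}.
K = |A + A| / |A| = 5/3

Enumerate A + A = {a + b : a, b ∈ A}. With |A| = 3, there are |A|^2 = 9 ordered sum pairs; collecting distinct values, A + A = {6, 8, 10, 12, 14}, so |A + A| = 5. Thus K = 5/3. Here |A + A| = 2|A| − 1 = 5, the minimum possible — so K = 5/3 is minimal, which holds iff A is an arithmetic progression.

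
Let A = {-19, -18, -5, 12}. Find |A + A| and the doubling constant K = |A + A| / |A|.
K = |A + A| / |A| = 10/4 = 5/2

Enumerate A + A = {a + b : a, b ∈ A}. With |A| = 4, there are |A|^2 = 16 ordered sum pairs; collecting distinct values, A + A = {-38, -37, -36, -24, -23, -10, -7, -6, 7, 24}, so |A + A| = 10. Thus K = 10/4 = 5/2. For comparison, the minimum possible |A + A| over all 4-element sets is 2·4 − 1 = 7 (so min K = 7/4), attained only by arithmetic progressions.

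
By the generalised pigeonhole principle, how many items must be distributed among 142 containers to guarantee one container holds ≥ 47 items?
n = (47 − 1)·142 + 1 = 6533

By the generalised pigeonhole principle, to guarantee some box contains ≥ r objects we need more than (r − 1) · k objects total. Threshold: n = (r − 1) · k + 1. With r = 47 and k = 142: n = 46 · 142 + 1 = 6532 + 1 = 6533. For n = 6532 = 46 · 142, we can put exactly 46 objects in every box, avoiding 47 in any single one — so 6533 is tight.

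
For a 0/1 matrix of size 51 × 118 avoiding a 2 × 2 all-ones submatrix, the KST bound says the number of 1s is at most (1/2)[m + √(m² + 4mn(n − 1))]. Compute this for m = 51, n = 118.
z(51, 118; 2, 2) ≤ (1/2)[51 + √(51² + 4·51·118·117)] = (1/2)[51 + √2819025] = 864.9976

Kővári–Sós–Turán: let r_1, ..., r_51 be the row sums and z = Σ r_i the total number of 1s. Each pair of columns can share at most one row with both entries 1 (else a 2×2 all-ones block appears), so Σ_i C(r_i, 2) ≤ C(118, 2) = 6903. By convexity Σ_i C(r_i, 2) ≥ 51·C(z/51, 2) = z(z − 51)/(2·51), giving z² − 51z − 51·118·117 ≤ 0 and hence z ≤ (1/2)[51 + √(2601 + 4·704106)] = (1/2)[51 + √2819025] ≈ (1/2)(51 + 1678.9952) = 864.9976.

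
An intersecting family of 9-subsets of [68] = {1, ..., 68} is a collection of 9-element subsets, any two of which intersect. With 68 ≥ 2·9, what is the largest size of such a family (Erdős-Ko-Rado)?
max |F| = C(67, 8) = 6522361560

Erdős-Ko-Rado (1961): when n ≥ 2k, max |F| = C(n−1, k−1). The bound is attained by the star {A : i ∈ A} for any fixed i ∈ [n]. Here C(68−1, 9−1) = C(67, 8) = 6522361560.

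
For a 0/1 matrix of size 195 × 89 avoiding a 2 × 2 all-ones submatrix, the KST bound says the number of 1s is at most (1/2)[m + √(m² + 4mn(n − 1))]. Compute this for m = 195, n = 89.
z(195, 89; 2, 2) ≤ (1/2)[195 + √(195² + 4·195·89·88)] = (1/2)[195 + √6146985] = 1337.1557

Kővári–Sós–Turán: let r_1, ..., r_195 be the row sums and z = Σ r_i the total number of 1s. Each pair of columns can share at most one row with both entries 1 (else a 2×2 all-ones block appears), so Σ_i C(r_i, 2) ≤ C(89, 2) = 3916. By convexity Σ_i C(r_i, 2) ≥ 195·C(z/195, 2) = z(z − 195)/(2·195), giving z² − 195z − 195·89·88 ≤ 0 and hence z ≤ (1/2)[195 + √(38025 + 4·1527240)] = (1/2)[195 + √6146985] ≈ (1/2)(195 + 2479.3114) = 1337.1557.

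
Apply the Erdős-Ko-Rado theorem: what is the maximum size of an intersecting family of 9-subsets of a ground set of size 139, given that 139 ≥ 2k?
max |F| = C(138, 8) = 2653099105437

Erdős-Ko-Rado (1961): when n ≥ 2k, max |F| = C(n−1, k−1). The bound is attained by the star {A : i ∈ A} for any fixed i ∈ [n]. Here C(139−1, 9−1) = C(138, 8) = 2653099105437.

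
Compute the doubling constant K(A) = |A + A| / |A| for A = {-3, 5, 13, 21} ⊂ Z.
K = |A + A| / |A| = 7/4

Enumerate A + A = {a + b : a, b ∈ A}. With |A| = 4, there are |A|^2 = 16 ordered sum pairs; collecting distinct values, A + A = {-6, 2, 10, 18, 26, 34, 42}, so |A + A| = 7. Thus K = 7/4. Here |A + A| = 2|A| − 1 = 7, the minimum possible — so K = 7/4 is minimal, which holds iff A is an arithmetic progression.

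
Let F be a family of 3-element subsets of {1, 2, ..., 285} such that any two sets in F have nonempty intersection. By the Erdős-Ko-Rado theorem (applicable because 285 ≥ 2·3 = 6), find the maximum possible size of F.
max |F| = C(284, 2) = 40186

Erdős-Ko-Rado (1961): when n ≥ 2k, max |F| = C(n−1, k−1). The bound is attained by the star {A : i ∈ A} for any fixed i ∈ [n]. Here C(285−1, 3−1) = C(284, 2) = 40186.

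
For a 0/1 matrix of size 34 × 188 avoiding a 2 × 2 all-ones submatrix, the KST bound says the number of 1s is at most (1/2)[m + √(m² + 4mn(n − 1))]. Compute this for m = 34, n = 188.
z(34, 188; 2, 2) ≤ (1/2)[34 + √(34² + 4·34·188·187)] = (1/2)[34 + √4782372] = 1110.4318

Kővári–Sós–Turán: let r_1, ..., r_34 be the row sums and z = Σ r_i the total number of 1s. Each pair of columns can share at most one row with both entries 1 (else a 2×2 all-ones block appears), so Σ_i C(r_i, 2) ≤ C(188, 2) = 17578. By convexity Σ_i C(r_i, 2) ≥ 34·C(z/34, 2) = z(z − 34)/(2·34), giving z² − 34z − 34·188·187 ≤ 0 and hence z ≤ (1/2)[34 + √(1156 + 4·1195304)] = (1/2)[34 + √4782372] ≈ (1/2)(34 + 2186.8635) = 1110.4318.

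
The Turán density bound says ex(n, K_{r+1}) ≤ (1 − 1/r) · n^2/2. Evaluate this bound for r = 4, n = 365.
Turán density bound = (3/4) · 365^2/2 = 399675/8 ≈ 49959.375

Turán's theorem: ex(n, K_{r+1}) is achieved by the complete r-partite Turán graph T(n, r) with parts as balanced as possible, and is at most (1 − 1/r) · n^2/2. For r = 4, n = 365: the density bound is (3/4) · 133225/2 = 399675/8 ≈ 49959.375. The integer-valued extremum is e(T(365, 4)) = 49959, which is strictly less than the density bound 399675/8 since 4 ∤ 365 (the parts of T(365, 4) cannot all be equal).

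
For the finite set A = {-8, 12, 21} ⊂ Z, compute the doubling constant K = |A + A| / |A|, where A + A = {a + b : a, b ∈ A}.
K = |A + A| / |A| = 6/3 = 2

Enumerate A + A = {a + b : a, b ∈ A}. With |A| = 3, there are |A|^2 = 9 ordered sum pairs; collecting distinct values, A + A = {-16, 4, 13, 24, 33, 42}, so |A + A| = 6. Thus K = 6/3 = 2. For comparison, the minimum possible |A + A| over all 3-element sets is 2·3 − 1 = 5 (so min K = 5/3), attained only by arithmetic progressions.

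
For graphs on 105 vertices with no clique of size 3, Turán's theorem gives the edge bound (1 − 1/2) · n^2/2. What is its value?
Turán density bound = (1/2) · 105^2/2 = 11025/4 ≈ 2756.25

Turán's theorem: ex(n, K_{r+1}) is achieved by the complete r-partite Turán graph T(n, r) with parts as balanced as possible, and is at most (1 − 1/r) · n^2/2. For r = 2, n = 105: the density bound is (1/2) · 11025/2 = 11025/4 ≈ 2756.25. The integer-valued extremum is e(T(105, 2)) = 2756, which is strictly less than the density bound 11025/4 since 2 ∤ 105 (the parts of T(105, 2) cannot all be equal).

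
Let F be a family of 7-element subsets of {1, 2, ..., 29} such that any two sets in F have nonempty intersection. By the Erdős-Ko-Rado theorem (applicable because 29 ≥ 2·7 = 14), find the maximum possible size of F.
max |F| = C(28, 6) = 376740

The Erdős-Ko-Rado theorem states: for n ≥ 2k, an intersecting family of k-subsets of an n-element set has size at most C(n − 1, k − 1), with equality for 'star' families {A ⊆ [n] : |A| = k, i ∈ A} (fix an element i). For n = 29, k = 7: C(28, 6) = 376740.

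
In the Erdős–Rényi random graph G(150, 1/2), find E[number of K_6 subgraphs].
E[# K_6] = C(150, 6) · (1/2)^C(6, 2) = 14297000725 / 2^15 ≈ 436309.836578

For each 6-subset S of vertices (there are C(150, 6) = 14297000725 such S), let X_S = 1 if S induces a K_6 (all C(6, 2) = 15 edges present). Then P(X_S = 1) = (1/2)^15 = 1/32768. By linearity of expectation, E[# K_6] = C(150, 6) · (1/2)^15 = 14297000725 / 32768 ≈ 436309.836578.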